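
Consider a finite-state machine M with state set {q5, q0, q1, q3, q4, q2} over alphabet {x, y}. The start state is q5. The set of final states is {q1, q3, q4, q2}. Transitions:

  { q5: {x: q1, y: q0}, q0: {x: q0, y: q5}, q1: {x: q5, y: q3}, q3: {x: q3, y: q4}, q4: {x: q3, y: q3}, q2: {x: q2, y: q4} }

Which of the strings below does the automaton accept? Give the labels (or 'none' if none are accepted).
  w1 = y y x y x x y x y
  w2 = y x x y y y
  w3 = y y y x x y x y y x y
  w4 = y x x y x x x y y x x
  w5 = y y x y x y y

w1: Trace: q5 -y-> q0 -y-> q5 -x-> q1 -y-> q3 -x-> q3 -x-> q3 -y-> q4 -x-> q3 -y-> q4  → end q4, accepted
w2: Trace: q5 -y-> q0 -x-> q0 -x-> q0 -y-> q5 -y-> q0 -y-> q5  → end q5, rejected
w3: Trace: q5 -y-> q0 -y-> q5 -y-> q0 -x-> q0 -x-> q0 -y-> q5 -x-> q1 -y-> q3 -y-> q4 -x-> q3 -y-> q4  → end q4, accepted
w4: Trace: q5 -y-> q0 -x-> q0 -x-> q0 -y-> q5 -x-> q1 -x-> q5 -x-> q1 -y-> q3 -y-> q4 -x-> q3 -x-> q3  → end q3, accepted
w5: Trace: q5 -y-> q0 -y-> q5 -x-> q1 -y-> q3 -x-> q3 -y-> q4 -y-> q3  → end q3, accepted

w1, w3, w4, w5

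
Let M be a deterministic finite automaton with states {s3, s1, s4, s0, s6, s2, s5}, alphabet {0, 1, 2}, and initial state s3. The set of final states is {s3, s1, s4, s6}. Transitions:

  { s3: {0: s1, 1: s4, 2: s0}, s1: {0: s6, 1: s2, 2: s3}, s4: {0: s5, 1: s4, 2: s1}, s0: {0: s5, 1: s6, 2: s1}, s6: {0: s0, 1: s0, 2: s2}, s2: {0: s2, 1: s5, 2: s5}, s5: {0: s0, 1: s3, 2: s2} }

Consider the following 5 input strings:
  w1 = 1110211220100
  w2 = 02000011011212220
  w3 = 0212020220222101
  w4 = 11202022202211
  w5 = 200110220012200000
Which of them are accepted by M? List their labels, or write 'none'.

w1: s3 → s4 → s4 → s4 → s5 → s2 → s5 → s3 → s0 → s1 → s6 → s0 → s5 → s0  → end s0, rejected
w2: s3 → s1 → s3 → s1 → s6 → s0 → s5 → s3 → s4 → s5 → s3 → s4 → s1 → s2 → s5 → s2 → s5 → s0  → end s0, rejected
w3: s3 → s1 → s3 → s4 → s1 → s6 → s2 → s2 → s5 → s2 → s2 → s5 → s2 → s5 → s3 → s1 → s2  → end s2, rejected
w4: s3 → s4 → s4 → s1 → s6 → s2 → s2 → s5 → s2 → s5 → s0 → s1 → s3 → s4 → s4  → end s4, accepted
w5: s3 → s0 → s5 → s0 → s6 → s0 → s5 → s2 → s5 → s0 → s5 → s3 → s0 → s1 → s6 → s0 → s5 → s0 → s5  → end s5, rejected

w4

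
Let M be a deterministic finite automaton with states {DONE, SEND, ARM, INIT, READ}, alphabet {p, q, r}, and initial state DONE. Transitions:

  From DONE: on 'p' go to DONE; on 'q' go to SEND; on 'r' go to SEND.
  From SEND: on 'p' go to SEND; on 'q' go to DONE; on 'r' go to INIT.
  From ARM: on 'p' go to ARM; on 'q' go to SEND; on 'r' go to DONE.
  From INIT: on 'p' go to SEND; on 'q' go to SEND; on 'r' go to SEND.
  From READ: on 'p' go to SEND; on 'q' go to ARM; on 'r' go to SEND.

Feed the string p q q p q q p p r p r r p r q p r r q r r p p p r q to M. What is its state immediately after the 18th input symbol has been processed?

SEND

DONE → DONE → SEND → DONE → DONE → SEND → DONE → DONE → DONE → SEND → SEND → INIT → SEND → SEND → INIT → SEND → SEND → INIT → SEND
After 18 symbols: SEND.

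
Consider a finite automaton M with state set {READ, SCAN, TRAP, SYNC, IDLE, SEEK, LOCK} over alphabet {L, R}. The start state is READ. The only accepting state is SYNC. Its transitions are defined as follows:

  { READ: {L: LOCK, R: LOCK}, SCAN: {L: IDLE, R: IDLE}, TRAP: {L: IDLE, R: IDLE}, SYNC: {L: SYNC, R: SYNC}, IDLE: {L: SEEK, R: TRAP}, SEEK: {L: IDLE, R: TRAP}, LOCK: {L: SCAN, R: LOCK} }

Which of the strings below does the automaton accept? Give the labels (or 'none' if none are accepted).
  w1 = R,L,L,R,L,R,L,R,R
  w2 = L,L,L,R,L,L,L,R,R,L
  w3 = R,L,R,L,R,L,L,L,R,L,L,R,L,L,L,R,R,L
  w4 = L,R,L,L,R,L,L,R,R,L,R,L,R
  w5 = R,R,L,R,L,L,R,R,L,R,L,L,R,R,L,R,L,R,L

w1: READ → LOCK → SCAN → IDLE → TRAP → IDLE → TRAP → IDLE → TRAP → IDLE  → end IDLE, rejected
w2: READ → LOCK → SCAN → IDLE → TRAP → IDLE → SEEK → IDLE → TRAP → IDLE → SEEK  → end SEEK, rejected
w3: READ → LOCK → SCAN → IDLE → SEEK → TRAP → IDLE → SEEK → IDLE → TRAP → IDLE → SEEK → TRAP → IDLE → SEEK → IDLE → TRAP → IDLE → SEEK  → end SEEK, rejected
w4: READ → LOCK → LOCK → SCAN → IDLE → TRAP → IDLE → SEEK → TRAP → IDLE → SEEK → TRAP → IDLE → TRAP  → end TRAP, rejected
w5: READ → LOCK → LOCK → SCAN → IDLE → SEEK → IDLE → TRAP → IDLE → SEEK → TRAP → IDLE → SEEK → TRAP → IDLE → SEEK → TRAP → IDLE → TRAP → IDLE  → end IDLE, rejected

none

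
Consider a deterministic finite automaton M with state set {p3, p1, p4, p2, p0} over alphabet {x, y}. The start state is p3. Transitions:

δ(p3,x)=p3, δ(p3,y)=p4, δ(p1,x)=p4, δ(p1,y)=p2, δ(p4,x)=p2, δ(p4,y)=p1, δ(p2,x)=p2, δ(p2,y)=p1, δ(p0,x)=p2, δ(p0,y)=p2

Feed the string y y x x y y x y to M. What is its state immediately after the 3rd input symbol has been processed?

p4

start at p3
read 'y': p3 → p4
read 'y': p4 → p1
read 'x': p1 → p4
After 3 symbols: p4.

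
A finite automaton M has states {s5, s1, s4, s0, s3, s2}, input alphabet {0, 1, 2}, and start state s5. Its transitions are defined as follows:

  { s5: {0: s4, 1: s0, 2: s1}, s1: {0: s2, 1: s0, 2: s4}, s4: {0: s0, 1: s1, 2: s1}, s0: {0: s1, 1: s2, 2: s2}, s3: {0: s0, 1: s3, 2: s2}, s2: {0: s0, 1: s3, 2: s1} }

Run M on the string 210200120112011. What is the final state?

s3

s5 → s1 → s0 → s1 → s4 → s0 → s1 → s0 → s2 → s0 → s2 → s3 → s2 → s0 → s2 → s3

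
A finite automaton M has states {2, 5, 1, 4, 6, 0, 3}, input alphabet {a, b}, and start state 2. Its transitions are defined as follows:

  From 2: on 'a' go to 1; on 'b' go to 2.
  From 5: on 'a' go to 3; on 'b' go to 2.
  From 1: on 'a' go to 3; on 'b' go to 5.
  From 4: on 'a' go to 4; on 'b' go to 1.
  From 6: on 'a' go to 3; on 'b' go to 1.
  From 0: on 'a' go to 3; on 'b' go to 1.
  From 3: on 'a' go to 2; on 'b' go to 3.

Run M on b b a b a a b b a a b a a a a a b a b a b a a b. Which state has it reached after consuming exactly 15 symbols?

2

2 → 2 → 2 → 1 → 5 → 3 → 2 → 2 → 2 → 1 → 3 → 3 → 2 → 1 → 3 → 2
After 15 symbols: 2.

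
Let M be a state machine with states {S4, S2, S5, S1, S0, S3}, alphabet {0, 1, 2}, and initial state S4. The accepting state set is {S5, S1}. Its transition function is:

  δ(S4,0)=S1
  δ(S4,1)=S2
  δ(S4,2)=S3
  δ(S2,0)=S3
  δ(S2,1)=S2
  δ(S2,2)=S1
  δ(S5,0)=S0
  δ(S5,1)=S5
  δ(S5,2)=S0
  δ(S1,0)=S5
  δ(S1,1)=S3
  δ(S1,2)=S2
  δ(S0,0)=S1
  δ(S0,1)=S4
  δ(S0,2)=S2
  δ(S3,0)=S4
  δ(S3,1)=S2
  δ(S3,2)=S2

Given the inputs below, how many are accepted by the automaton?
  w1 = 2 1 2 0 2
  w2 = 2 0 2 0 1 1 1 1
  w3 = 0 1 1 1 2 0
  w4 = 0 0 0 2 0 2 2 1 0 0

w1: Trace: S4 -2-> S3 -1-> S2 -2-> S1 -0-> S5 -2-> S0  → end S0, rejected
w2: Trace: S4 -2-> S3 -0-> S4 -2-> S3 -0-> S4 -1-> S2 -1-> S2 -1-> S2 -1-> S2  → end S2, rejected
w3: Trace: S4 -0-> S1 -1-> S3 -1-> S2 -1-> S2 -2-> S1 -0-> S5  → end S5, accepted
w4: Trace: S4 -0-> S1 -0-> S5 -0-> S0 -2-> S2 -0-> S3 -2-> S2 -2-> S1 -1-> S3 -0-> S4 -0-> S1  → end S1, accepted

2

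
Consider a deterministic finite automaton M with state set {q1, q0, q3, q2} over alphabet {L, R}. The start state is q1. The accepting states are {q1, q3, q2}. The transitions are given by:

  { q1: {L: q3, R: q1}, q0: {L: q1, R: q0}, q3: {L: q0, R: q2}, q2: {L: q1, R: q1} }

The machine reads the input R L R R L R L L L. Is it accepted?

q1 → q1 → q3 → q2 → q1 → q3 → q2 → q1 → q3 → q0
End state q0 is not accepting.

No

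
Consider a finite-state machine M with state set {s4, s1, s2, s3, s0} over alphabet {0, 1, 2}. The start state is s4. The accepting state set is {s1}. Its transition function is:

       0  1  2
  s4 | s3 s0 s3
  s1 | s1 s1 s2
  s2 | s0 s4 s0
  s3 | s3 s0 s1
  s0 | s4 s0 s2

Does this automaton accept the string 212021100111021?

No

start at s4
read '2': s4 → s3
read '1': s3 → s0
read '2': s0 → s2
read '0': s2 → s0
read '2': s0 → s2
read '1': s2 → s4
read '1': s4 → s0
read '0': s0 → s4
read '0': s4 → s3
read '1': s3 → s0
read '1': s0 → s0
read '1': s0 → s0
read '0': s0 → s4
read '2': s4 → s3
read '1': s3 → s0
End state s0 is not accepting.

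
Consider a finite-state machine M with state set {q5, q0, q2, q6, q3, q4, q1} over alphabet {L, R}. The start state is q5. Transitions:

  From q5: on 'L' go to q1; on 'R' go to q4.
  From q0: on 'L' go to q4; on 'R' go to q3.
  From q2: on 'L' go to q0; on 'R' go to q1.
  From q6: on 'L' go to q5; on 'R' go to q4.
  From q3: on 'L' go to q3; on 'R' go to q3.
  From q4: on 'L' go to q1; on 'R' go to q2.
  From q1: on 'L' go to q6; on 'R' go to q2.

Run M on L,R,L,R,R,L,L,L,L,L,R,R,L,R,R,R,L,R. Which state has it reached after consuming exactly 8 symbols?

q3

q5 → q1 → q2 → q0 → q3 → q3 → q3 → q3 → q3
After 8 symbols: q3.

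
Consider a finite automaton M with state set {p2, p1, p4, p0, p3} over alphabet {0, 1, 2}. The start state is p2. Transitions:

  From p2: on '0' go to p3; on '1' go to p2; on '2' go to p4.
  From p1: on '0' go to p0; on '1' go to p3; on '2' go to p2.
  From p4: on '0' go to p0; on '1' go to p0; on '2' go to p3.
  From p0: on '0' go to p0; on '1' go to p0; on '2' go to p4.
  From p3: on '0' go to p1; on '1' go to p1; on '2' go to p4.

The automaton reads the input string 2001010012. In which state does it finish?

p4

Trace: p2 -2-> p4 -0-> p0 -0-> p0 -1-> p0 -0-> p0 -1-> p0 -0-> p0 -0-> p0 -1-> p0 -2-> p4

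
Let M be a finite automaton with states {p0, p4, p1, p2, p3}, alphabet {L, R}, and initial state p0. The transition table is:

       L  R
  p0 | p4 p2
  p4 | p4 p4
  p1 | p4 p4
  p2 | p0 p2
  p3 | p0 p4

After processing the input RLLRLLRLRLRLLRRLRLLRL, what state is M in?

p4

start at p0
read 'R': p0 → p2
read 'L': p2 → p0
read 'L': p0 → p4
read 'R': p4 → p4
read 'L': p4 → p4
read 'L': p4 → p4
read 'R': p4 → p4
read 'L': p4 → p4
read 'R': p4 → p4
read 'L': p4 → p4
read 'R': p4 → p4
read 'L': p4 → p4
read 'L': p4 → p4
read 'R': p4 → p4
read 'R': p4 → p4
read 'L': p4 → p4
read 'R': p4 → p4
read 'L': p4 → p4
read 'L': p4 → p4
read 'R': p4 → p4
read 'L': p4 → p4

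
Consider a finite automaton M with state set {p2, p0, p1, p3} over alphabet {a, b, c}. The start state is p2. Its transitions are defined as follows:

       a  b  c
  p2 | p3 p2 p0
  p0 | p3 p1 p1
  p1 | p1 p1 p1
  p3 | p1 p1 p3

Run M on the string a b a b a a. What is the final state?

p1

start at p2
read 'a': p2 → p3
read 'b': p3 → p1
read 'a': p1 → p1
read 'b': p1 → p1
read 'a': p1 → p1
read 'a': p1 → p1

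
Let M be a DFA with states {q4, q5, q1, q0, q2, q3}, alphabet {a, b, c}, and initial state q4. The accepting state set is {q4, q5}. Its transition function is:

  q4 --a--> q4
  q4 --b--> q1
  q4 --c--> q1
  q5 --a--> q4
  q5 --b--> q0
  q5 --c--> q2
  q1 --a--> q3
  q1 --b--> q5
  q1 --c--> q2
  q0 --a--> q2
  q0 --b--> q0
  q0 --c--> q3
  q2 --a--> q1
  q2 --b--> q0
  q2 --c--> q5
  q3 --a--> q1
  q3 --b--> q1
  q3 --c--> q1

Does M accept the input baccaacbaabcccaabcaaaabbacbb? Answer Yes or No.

start at q4
read 'b': q4 → q1
read 'a': q1 → q3
read 'c': q3 → q1
read 'c': q1 → q2
read 'a': q2 → q1
read 'a': q1 → q3
read 'c': q3 → q1
read 'b': q1 → q5
read 'a': q5 → q4
read 'a': q4 → q4
read 'b': q4 → q1
read 'c': q1 → q2
read 'c': q2 → q5
read 'c': q5 → q2
read 'a': q2 → q1
read 'a': q1 → q3
read 'b': q3 → q1
read 'c': q1 → q2
read 'a': q2 → q1
read 'a': q1 → q3
read 'a': q3 → q1
read 'a': q1 → q3
read 'b': q3 → q1
read 'b': q1 → q5
read 'a': q5 → q4
read 'c': q4 → q1
read 'b': q1 → q5
read 'b': q5 → q0
End state q0 is not accepting.

No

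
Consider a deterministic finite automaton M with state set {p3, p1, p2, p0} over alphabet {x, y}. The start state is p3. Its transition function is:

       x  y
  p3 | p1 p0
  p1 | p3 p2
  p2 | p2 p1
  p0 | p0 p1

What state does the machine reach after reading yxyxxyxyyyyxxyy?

p2

p3 → p0 → p0 → p1 → p3 → p1 → p2 → p2 → p1 → p2 → p1 → p2 → p2 → p2 → p1 → p2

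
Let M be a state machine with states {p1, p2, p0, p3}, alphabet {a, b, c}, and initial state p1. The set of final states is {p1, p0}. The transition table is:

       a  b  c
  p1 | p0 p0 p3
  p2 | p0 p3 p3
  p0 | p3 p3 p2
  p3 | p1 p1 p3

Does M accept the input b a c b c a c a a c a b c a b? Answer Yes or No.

Yes

Trace: p1 -b-> p0 -a-> p3 -c-> p3 -b-> p1 -c-> p3 -a-> p1 -c-> p3 -a-> p1 -a-> p0 -c-> p2 -a-> p0 -b-> p3 -c-> p3 -a-> p1 -b-> p0
End state p0 is accepting.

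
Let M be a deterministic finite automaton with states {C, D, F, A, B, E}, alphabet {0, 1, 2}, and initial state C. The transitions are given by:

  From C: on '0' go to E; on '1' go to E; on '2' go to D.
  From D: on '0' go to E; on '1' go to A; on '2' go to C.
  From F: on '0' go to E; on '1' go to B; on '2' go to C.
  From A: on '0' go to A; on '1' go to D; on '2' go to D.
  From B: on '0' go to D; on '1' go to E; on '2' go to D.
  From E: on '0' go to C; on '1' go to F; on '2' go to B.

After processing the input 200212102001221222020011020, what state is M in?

Trace: C -2-> D -0-> E -0-> C -2-> D -1-> A -2-> D -1-> A -0-> A -2-> D -0-> E -0-> C -1-> E -2-> B -2-> D -1-> A -2-> D -2-> C -2-> D -0-> E -2-> B -0-> D -0-> E -1-> F -1-> B -0-> D -2-> C -0-> E

E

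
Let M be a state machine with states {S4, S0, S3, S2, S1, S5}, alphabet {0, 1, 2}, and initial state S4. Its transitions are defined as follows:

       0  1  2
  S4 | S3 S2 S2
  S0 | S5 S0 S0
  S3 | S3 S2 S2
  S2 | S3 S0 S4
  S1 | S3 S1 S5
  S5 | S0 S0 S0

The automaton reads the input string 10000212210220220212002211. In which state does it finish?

S0

Trace: S4 -1-> S2 -0-> S3 -0-> S3 -0-> S3 -0-> S3 -2-> S2 -1-> S0 -2-> S0 -2-> S0 -1-> S0 -0-> S5 -2-> S0 -2-> S0 -0-> S5 -2-> S0 -2-> S0 -0-> S5 -2-> S0 -1-> S0 -2-> S0 -0-> S5 -0-> S0 -2-> S0 -2-> S0 -1-> S0 -1-> S0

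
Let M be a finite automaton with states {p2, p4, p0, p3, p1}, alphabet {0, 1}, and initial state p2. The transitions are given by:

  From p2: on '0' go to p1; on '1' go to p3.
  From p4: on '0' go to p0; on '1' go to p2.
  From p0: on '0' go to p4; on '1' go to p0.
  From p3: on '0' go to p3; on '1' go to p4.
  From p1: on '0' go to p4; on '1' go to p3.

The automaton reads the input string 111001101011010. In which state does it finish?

p2 → p3 → p4 → p2 → p1 → p4 → p2 → p3 → p3 → p4 → p0 → p0 → p0 → p4 → p2 → p1

p1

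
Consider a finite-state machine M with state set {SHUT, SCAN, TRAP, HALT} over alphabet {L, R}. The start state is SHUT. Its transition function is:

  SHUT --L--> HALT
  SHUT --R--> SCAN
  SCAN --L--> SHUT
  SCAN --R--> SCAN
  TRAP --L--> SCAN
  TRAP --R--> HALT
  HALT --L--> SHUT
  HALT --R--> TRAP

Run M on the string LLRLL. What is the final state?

start at SHUT
read 'L': SHUT → HALT
read 'L': HALT → SHUT
read 'R': SHUT → SCAN
read 'L': SCAN → SHUT
read 'L': SHUT → HALT

HALT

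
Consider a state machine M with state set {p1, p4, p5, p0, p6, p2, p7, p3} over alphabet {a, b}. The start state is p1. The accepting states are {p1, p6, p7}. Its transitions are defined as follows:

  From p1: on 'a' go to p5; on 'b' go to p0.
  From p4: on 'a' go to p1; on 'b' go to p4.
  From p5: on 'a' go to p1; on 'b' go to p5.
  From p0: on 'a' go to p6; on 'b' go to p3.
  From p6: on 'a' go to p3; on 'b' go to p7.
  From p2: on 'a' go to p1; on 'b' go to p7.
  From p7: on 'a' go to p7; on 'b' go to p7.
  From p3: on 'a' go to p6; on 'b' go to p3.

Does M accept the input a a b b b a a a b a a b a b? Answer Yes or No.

Trace: p1 -a-> p5 -a-> p1 -b-> p0 -b-> p3 -b-> p3 -a-> p6 -a-> p3 -a-> p6 -b-> p7 -a-> p7 -a-> p7 -b-> p7 -a-> p7 -b-> p7
End state p7 is accepting.

Yes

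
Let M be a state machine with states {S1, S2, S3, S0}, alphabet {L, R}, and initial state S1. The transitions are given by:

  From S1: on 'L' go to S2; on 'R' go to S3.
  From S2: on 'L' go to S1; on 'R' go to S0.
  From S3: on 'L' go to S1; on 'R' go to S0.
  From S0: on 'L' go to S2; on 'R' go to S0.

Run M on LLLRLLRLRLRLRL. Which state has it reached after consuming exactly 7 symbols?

start at S1
read 'L': S1 → S2
read 'L': S2 → S1
read 'L': S1 → S2
read 'R': S2 → S0
read 'L': S0 → S2
read 'L': S2 → S1
read 'R': S1 → S3
After 7 symbols: S3.

S3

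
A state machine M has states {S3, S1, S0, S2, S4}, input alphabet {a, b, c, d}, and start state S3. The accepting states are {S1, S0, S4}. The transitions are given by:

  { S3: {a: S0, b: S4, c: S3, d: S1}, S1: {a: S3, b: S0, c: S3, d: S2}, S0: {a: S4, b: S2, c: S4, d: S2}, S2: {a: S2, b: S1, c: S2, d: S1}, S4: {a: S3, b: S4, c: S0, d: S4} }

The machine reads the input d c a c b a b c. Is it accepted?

S3 → S1 → S3 → S0 → S4 → S4 → S3 → S4 → S0
End state S0 is accepting.

Yes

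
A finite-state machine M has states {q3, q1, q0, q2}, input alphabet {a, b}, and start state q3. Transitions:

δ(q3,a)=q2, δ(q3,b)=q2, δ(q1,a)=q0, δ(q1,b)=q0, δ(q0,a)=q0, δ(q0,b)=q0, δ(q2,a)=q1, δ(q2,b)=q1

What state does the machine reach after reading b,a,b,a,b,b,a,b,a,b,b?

q3 → q2 → q1 → q0 → q0 → q0 → q0 → q0 → q0 → q0 → q0 → q0

q0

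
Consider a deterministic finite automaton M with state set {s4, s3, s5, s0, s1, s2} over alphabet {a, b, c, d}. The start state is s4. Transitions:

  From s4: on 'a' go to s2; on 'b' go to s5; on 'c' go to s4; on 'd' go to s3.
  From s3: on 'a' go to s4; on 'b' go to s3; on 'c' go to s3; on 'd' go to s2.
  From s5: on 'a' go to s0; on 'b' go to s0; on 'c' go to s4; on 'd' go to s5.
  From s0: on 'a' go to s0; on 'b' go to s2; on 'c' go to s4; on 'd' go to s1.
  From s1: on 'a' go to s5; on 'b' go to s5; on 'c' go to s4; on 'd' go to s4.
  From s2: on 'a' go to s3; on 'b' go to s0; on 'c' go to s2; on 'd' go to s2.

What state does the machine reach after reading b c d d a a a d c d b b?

Trace: s4 -b-> s5 -c-> s4 -d-> s3 -d-> s2 -a-> s3 -a-> s4 -a-> s2 -d-> s2 -c-> s2 -d-> s2 -b-> s0 -b-> s2

s2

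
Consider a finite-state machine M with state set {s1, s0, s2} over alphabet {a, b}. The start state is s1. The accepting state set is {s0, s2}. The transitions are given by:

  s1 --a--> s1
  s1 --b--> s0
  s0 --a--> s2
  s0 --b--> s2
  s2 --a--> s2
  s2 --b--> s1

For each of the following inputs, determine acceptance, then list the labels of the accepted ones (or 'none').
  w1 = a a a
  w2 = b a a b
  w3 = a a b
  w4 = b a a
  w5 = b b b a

w1: Trace: s1 -a-> s1 -a-> s1 -a-> s1  → end s1, rejected
w2: Trace: s1 -b-> s0 -a-> s2 -a-> s2 -b-> s1  → end s1, rejected
w3: Trace: s1 -a-> s1 -a-> s1 -b-> s0  → end s0, accepted
w4: Trace: s1 -b-> s0 -a-> s2 -a-> s2  → end s2, accepted
w5: Trace: s1 -b-> s0 -b-> s2 -b-> s1 -a-> s1  → end s1, rejected

w3, w4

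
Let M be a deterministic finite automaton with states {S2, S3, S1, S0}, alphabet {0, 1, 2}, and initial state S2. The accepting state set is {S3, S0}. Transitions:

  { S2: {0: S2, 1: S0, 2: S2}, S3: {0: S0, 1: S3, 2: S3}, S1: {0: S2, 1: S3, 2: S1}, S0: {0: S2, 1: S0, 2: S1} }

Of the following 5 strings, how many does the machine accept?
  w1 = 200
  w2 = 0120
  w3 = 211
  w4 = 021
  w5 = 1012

2

w1:
  start at S2
  read '2': S2 → S2
  read '0': S2 → S2
  read '0': S2 → S2
  end S2, rejected
w2:
  start at S2
  read '0': S2 → S2
  read '1': S2 → S0
  read '2': S0 → S1
  read '0': S1 → S2
  end S2, rejected
w3:
  start at S2
  read '2': S2 → S2
  read '1': S2 → S0
  read '1': S0 → S0
  end S0, accepted
w4:
  start at S2
  read '0': S2 → S2
  read '2': S2 → S2
  read '1': S2 → S0
  end S0, accepted
w5:
  start at S2
  read '1': S2 → S0
  read '0': S0 → S2
  read '1': S2 → S0
  read '2': S0 → S1
  end S1, rejected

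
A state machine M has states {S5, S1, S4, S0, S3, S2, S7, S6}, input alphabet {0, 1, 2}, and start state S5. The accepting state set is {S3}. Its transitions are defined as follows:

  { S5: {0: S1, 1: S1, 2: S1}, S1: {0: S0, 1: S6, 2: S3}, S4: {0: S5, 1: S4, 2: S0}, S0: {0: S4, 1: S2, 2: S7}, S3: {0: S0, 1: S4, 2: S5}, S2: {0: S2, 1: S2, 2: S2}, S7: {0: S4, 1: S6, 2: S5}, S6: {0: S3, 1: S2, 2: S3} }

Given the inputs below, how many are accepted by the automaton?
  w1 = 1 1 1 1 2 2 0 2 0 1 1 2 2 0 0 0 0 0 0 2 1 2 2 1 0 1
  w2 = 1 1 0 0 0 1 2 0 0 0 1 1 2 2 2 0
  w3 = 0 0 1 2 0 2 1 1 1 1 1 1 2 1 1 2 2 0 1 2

0

w1: S5 → S1 → S6 → S2 → S2 → S2 → S2 → S2 → S2 → S2 → S2 → S2 → S2 → S2 → S2 → S2 → S2 → S2 → S2 → S2 → S2 → S2 → S2 → S2 → S2 → S2 → S2  → end S2, rejected
w2: S5 → S1 → S6 → S3 → S0 → S4 → S4 → S0 → S4 → S5 → S1 → S6 → S2 → S2 → S2 → S2 → S2  → end S2, rejected
w3: S5 → S1 → S0 → S2 → S2 → S2 → S2 → S2 → S2 → S2 → S2 → S2 → S2 → S2 → S2 → S2 → S2 → S2 → S2 → S2 → S2  → end S2, rejected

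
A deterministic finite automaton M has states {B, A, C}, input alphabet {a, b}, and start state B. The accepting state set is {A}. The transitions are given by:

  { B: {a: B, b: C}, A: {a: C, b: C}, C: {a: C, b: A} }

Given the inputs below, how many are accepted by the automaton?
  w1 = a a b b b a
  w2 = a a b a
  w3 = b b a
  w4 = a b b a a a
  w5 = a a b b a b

1

w1:
  start at B
  read 'a': B → B
  read 'a': B → B
  read 'b': B → C
  read 'b': C → A
  read 'b': A → C
  read 'a': C → C
  end C, rejected
w2:
  start at B
  read 'a': B → B
  read 'a': B → B
  read 'b': B → C
  read 'a': C → C
  end C, rejected
w3:
  start at B
  read 'b': B → C
  read 'b': C → A
  read 'a': A → C
  end C, rejected
w4:
  start at B
  read 'a': B → B
  read 'b': B → C
  read 'b': C → A
  read 'a': A → C
  read 'a': C → C
  read 'a': C → C
  end C, rejected
w5:
  start at B
  read 'a': B → B
  read 'a': B → B
  read 'b': B → C
  read 'b': C → A
  read 'a': A → C
  read 'b': C → A
  end A, accepted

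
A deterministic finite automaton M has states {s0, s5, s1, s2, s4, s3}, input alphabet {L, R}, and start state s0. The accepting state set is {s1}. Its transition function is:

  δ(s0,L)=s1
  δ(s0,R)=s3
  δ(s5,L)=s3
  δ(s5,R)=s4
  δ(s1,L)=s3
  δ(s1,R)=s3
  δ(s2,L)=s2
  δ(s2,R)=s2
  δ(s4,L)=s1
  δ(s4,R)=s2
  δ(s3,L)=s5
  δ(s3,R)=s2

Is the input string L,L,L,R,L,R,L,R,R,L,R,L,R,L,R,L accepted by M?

No

Trace: s0 -L-> s1 -L-> s3 -L-> s5 -R-> s4 -L-> s1 -R-> s3 -L-> s5 -R-> s4 -R-> s2 -L-> s2 -R-> s2 -L-> s2 -R-> s2 -L-> s2 -R-> s2 -L-> s2
End state s2 is not accepting.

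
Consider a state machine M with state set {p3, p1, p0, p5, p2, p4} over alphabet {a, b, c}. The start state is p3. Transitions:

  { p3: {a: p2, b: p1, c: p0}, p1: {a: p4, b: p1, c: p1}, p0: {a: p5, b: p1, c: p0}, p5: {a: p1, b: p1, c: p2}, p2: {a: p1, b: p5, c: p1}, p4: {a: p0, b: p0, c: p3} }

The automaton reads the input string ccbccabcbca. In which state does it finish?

Trace: p3 -c-> p0 -c-> p0 -b-> p1 -c-> p1 -c-> p1 -a-> p4 -b-> p0 -c-> p0 -b-> p1 -c-> p1 -a-> p4

p4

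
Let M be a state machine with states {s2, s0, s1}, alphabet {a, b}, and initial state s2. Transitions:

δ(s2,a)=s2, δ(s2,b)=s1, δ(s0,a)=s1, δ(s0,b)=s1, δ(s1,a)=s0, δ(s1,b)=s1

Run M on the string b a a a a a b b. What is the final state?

s1

start at s2
read 'b': s2 → s1
read 'a': s1 → s0
read 'a': s0 → s1
read 'a': s1 → s0
read 'a': s0 → s1
read 'a': s1 → s0
read 'b': s0 → s1
read 'b': s1 → s1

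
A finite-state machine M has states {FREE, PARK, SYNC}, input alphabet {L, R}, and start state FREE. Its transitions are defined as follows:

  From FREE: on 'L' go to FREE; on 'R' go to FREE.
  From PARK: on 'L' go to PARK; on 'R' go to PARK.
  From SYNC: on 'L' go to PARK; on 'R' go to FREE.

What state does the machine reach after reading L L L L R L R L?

Trace: FREE -L-> FREE -L-> FREE -L-> FREE -L-> FREE -R-> FREE -L-> FREE -R-> FREE -L-> FREE

FREE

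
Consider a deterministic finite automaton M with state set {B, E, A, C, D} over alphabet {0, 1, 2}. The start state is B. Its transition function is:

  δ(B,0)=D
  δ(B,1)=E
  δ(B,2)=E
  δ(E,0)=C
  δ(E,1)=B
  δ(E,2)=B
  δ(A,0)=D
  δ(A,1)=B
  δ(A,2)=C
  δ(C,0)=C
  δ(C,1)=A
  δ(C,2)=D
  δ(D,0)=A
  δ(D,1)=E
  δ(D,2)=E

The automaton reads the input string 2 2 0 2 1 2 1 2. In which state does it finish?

start at B
read '2': B → E
read '2': E → B
read '0': B → D
read '2': D → E
read '1': E → B
read '2': B → E
read '1': E → B
read '2': B → E

E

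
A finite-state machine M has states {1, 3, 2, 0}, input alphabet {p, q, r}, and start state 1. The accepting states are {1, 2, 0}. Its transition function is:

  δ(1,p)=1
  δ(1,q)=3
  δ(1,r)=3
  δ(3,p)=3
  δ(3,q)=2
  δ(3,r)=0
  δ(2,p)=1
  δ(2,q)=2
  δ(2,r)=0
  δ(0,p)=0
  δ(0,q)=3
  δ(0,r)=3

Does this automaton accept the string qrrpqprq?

Yes

1 → 3 → 0 → 3 → 3 → 2 → 1 → 3 → 2
End state 2 is accepting.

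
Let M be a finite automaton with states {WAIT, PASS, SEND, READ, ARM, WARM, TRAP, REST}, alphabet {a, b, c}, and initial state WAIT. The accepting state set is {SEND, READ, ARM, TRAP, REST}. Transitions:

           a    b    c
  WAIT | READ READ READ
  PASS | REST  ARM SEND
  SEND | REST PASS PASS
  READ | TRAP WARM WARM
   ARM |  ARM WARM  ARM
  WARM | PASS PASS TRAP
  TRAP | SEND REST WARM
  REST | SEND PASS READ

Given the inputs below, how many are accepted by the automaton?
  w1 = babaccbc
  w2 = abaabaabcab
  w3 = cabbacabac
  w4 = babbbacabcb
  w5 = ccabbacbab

2

w1: WAIT → READ → TRAP → REST → SEND → PASS → SEND → PASS → SEND  → end SEND, accepted
w2: WAIT → READ → WARM → PASS → REST → PASS → REST → SEND → PASS → SEND → REST → PASS  → end PASS, rejected
w3: WAIT → READ → TRAP → REST → PASS → REST → READ → TRAP → REST → SEND → PASS  → end PASS, rejected
w4: WAIT → READ → TRAP → REST → PASS → ARM → ARM → ARM → ARM → WARM → TRAP → REST  → end REST, accepted
w5: WAIT → READ → WARM → PASS → ARM → WARM → PASS → SEND → PASS → REST → PASS  → end PASS, rejected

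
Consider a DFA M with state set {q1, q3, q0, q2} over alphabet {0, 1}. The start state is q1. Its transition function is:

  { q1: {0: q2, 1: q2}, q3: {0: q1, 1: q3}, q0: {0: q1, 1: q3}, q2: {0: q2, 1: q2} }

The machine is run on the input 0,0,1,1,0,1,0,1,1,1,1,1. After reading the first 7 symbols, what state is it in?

q2

Trace: q1 -0-> q2 -0-> q2 -1-> q2 -1-> q2 -0-> q2 -1-> q2 -0-> q2
After 7 symbols: q2.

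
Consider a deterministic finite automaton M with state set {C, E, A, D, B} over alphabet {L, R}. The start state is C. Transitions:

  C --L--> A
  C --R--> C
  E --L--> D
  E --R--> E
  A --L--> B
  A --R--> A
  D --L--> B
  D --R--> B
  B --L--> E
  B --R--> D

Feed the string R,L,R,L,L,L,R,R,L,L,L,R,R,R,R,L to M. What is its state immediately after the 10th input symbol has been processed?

E

start at C
read 'R': C → C
read 'L': C → A
read 'R': A → A
read 'L': A → B
read 'L': B → E
read 'L': E → D
read 'R': D → B
read 'R': B → D
read 'L': D → B
read 'L': B → E
After 10 symbols: E.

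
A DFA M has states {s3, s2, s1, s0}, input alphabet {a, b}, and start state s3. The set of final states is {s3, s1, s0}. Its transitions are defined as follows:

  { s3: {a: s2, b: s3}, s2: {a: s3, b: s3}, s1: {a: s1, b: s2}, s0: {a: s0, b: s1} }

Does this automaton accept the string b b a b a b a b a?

No

start at s3
read 'b': s3 → s3
read 'b': s3 → s3
read 'a': s3 → s2
read 'b': s2 → s3
read 'a': s3 → s2
read 'b': s2 → s3
read 'a': s3 → s2
read 'b': s2 → s3
read 'a': s3 → s2
End state s2 is not accepting.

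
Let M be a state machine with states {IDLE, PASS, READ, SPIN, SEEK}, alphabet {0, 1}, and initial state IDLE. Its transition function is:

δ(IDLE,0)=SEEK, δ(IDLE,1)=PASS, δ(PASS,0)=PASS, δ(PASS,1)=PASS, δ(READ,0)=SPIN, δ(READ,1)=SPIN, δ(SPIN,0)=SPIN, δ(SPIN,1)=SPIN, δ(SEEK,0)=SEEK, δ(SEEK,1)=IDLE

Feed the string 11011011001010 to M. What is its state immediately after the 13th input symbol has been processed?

PASS

start at IDLE
read '1': IDLE → PASS
read '1': PASS → PASS
read '0': PASS → PASS
read '1': PASS → PASS
read '1': PASS → PASS
read '0': PASS → PASS
read '1': PASS → PASS
read '1': PASS → PASS
read '0': PASS → PASS
read '0': PASS → PASS
read '1': PASS → PASS
read '0': PASS → PASS
read '1': PASS → PASS
After 13 symbols: PASS.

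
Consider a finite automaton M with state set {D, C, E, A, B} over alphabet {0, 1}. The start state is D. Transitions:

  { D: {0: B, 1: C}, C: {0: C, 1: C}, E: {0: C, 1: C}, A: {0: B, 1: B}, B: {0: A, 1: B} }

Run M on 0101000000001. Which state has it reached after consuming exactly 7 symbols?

A

start at D
read '0': D → B
read '1': B → B
read '0': B → A
read '1': A → B
read '0': B → A
read '0': A → B
read '0': B → A
After 7 symbols: A.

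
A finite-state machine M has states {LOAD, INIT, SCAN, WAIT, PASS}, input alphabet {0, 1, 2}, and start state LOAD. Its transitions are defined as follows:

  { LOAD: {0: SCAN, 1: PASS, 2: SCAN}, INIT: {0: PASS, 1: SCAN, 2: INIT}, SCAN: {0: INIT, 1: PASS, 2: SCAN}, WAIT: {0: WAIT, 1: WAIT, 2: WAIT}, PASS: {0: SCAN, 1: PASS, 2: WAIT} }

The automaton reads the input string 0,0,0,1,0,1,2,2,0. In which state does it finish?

WAIT

start at LOAD
read '0': LOAD → SCAN
read '0': SCAN → INIT
read '0': INIT → PASS
read '1': PASS → PASS
read '0': PASS → SCAN
read '1': SCAN → PASS
read '2': PASS → WAIT
read '2': WAIT → WAIT
read '0': WAIT → WAIT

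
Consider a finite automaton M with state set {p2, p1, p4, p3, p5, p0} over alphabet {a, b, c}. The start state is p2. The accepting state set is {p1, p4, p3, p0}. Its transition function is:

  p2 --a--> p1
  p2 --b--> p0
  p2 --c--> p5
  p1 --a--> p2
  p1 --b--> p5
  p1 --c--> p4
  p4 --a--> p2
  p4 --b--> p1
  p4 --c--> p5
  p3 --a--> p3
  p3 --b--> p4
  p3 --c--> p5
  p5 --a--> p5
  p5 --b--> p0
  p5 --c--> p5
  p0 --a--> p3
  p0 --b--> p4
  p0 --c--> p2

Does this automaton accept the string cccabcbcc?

p2 → p5 → p5 → p5 → p5 → p0 → p2 → p0 → p2 → p5
End state p5 is not accepting.

No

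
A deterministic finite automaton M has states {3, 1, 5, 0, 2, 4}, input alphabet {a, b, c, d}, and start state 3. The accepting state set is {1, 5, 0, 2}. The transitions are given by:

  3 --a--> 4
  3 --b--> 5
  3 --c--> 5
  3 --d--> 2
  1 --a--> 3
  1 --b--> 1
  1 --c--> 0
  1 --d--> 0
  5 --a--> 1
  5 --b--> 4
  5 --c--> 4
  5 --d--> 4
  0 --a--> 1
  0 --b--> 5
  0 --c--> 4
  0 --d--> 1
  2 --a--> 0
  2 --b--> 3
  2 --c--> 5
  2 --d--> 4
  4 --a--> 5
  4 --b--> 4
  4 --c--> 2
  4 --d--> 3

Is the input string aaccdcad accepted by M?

Yes

3 → 4 → 5 → 4 → 2 → 4 → 2 → 0 → 1
End state 1 is accepting.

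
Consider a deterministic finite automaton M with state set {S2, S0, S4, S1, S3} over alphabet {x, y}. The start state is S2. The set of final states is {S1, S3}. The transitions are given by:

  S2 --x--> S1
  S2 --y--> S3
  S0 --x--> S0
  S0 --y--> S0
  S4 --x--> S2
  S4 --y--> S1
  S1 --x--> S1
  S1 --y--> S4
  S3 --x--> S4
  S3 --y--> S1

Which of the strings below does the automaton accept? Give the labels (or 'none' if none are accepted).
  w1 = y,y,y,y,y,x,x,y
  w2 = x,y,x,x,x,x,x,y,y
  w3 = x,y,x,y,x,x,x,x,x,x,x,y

w2

w1: Trace: S2 -y-> S3 -y-> S1 -y-> S4 -y-> S1 -y-> S4 -x-> S2 -x-> S1 -y-> S4  → end S4, rejected
w2: Trace: S2 -x-> S1 -y-> S4 -x-> S2 -x-> S1 -x-> S1 -x-> S1 -x-> S1 -y-> S4 -y-> S1  → end S1, accepted
w3: Trace: S2 -x-> S1 -y-> S4 -x-> S2 -y-> S3 -x-> S4 -x-> S2 -x-> S1 -x-> S1 -x-> S1 -x-> S1 -x-> S1 -y-> S4  → end S4, rejected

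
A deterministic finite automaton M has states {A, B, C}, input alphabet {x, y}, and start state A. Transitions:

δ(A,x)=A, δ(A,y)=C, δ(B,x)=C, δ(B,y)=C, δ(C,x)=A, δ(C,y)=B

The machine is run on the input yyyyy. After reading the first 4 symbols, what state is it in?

Trace: A -y-> C -y-> B -y-> C -y-> B
After 4 symbols: B.

B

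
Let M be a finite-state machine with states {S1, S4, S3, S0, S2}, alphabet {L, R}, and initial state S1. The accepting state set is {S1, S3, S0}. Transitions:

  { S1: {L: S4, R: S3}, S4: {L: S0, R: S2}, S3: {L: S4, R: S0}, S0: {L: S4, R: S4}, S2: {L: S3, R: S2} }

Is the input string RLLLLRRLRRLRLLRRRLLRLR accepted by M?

start at S1
read 'R': S1 → S3
read 'L': S3 → S4
read 'L': S4 → S0
read 'L': S0 → S4
read 'L': S4 → S0
read 'R': S0 → S4
read 'R': S4 → S2
read 'L': S2 → S3
read 'R': S3 → S0
read 'R': S0 → S4
read 'L': S4 → S0
read 'R': S0 → S4
read 'L': S4 → S0
read 'L': S0 → S4
read 'R': S4 → S2
read 'R': S2 → S2
read 'R': S2 → S2
read 'L': S2 → S3
read 'L': S3 → S4
read 'R': S4 → S2
read 'L': S2 → S3
read 'R': S3 → S0
End state S0 is accepting.

Yes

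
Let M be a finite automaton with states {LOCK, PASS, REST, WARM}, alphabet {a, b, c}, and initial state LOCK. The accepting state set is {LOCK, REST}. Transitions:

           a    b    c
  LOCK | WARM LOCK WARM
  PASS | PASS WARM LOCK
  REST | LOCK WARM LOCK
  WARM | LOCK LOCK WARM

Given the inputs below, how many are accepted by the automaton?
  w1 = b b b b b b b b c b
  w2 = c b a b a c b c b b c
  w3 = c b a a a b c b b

w1: LOCK → LOCK → LOCK → LOCK → LOCK → LOCK → LOCK → LOCK → LOCK → WARM → LOCK  → end LOCK, accepted
w2: LOCK → WARM → LOCK → WARM → LOCK → WARM → WARM → LOCK → WARM → LOCK → LOCK → WARM  → end WARM, rejected
w3: LOCK → WARM → LOCK → WARM → LOCK → WARM → LOCK → WARM → LOCK → LOCK  → end LOCK, accepted

2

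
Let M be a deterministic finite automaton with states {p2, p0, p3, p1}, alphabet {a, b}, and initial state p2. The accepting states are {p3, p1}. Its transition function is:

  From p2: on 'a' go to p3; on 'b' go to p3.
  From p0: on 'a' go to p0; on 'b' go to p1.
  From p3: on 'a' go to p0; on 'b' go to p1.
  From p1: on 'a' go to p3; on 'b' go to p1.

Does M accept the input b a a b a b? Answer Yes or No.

start at p2
read 'b': p2 → p3
read 'a': p3 → p0
read 'a': p0 → p0
read 'b': p0 → p1
read 'a': p1 → p3
read 'b': p3 → p1
End state p1 is accepting.

Yes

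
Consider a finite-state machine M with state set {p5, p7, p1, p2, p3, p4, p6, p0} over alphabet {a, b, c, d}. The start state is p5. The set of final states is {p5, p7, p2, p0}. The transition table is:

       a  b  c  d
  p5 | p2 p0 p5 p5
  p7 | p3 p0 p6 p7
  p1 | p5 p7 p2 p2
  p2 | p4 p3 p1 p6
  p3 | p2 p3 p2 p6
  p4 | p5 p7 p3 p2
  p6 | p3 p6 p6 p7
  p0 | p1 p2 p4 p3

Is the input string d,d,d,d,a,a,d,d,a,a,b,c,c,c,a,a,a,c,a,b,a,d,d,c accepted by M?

No

Trace: p5 -d-> p5 -d-> p5 -d-> p5 -d-> p5 -a-> p2 -a-> p4 -d-> p2 -d-> p6 -a-> p3 -a-> p2 -b-> p3 -c-> p2 -c-> p1 -c-> p2 -a-> p4 -a-> p5 -a-> p2 -c-> p1 -a-> p5 -b-> p0 -a-> p1 -d-> p2 -d-> p6 -c-> p6
End state p6 is not accepting.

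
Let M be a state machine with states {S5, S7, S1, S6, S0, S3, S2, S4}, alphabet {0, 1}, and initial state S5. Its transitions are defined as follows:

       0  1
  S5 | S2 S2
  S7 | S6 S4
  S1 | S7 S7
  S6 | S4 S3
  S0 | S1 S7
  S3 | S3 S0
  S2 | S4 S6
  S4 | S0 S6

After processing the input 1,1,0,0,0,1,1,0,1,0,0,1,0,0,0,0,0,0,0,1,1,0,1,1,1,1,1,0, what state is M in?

S1

Trace: S5 -1-> S2 -1-> S6 -0-> S4 -0-> S0 -0-> S1 -1-> S7 -1-> S4 -0-> S0 -1-> S7 -0-> S6 -0-> S4 -1-> S6 -0-> S4 -0-> S0 -0-> S1 -0-> S7 -0-> S6 -0-> S4 -0-> S0 -1-> S7 -1-> S4 -0-> S0 -1-> S7 -1-> S4 -1-> S6 -1-> S3 -1-> S0 -0-> S1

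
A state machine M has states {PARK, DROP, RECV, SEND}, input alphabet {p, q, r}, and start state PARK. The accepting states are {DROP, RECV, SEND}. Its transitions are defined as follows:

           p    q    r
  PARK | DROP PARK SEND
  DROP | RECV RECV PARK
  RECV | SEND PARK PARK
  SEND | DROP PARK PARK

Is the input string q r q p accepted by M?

Yes

start at PARK
read 'q': PARK → PARK
read 'r': PARK → SEND
read 'q': SEND → PARK
read 'p': PARK → DROP
End state DROP is accepting.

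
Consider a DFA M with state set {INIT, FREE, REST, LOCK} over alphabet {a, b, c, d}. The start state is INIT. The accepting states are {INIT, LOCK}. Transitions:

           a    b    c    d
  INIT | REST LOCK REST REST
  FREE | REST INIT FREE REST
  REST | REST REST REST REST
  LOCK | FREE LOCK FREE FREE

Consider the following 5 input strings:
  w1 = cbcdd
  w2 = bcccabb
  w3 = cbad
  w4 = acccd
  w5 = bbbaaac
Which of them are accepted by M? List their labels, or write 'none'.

w1: Trace: INIT -c-> REST -b-> REST -c-> REST -d-> REST -d-> REST  → end REST, rejected
w2: Trace: INIT -b-> LOCK -c-> FREE -c-> FREE -c-> FREE -a-> REST -b-> REST -b-> REST  → end REST, rejected
w3: Trace: INIT -c-> REST -b-> REST -a-> REST -d-> REST  → end REST, rejected
w4: Trace: INIT -a-> REST -c-> REST -c-> REST -c-> REST -d-> REST  → end REST, rejected
w5: Trace: INIT -b-> LOCK -b-> LOCK -b-> LOCK -a-> FREE -a-> REST -a-> REST -c-> REST  → end REST, rejected

none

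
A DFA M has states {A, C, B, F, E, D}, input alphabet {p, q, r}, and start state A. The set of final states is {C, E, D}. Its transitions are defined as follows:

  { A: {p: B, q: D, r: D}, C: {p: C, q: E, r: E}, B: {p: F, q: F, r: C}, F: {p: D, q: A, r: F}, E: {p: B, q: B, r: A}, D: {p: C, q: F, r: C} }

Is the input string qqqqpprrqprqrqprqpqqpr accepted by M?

start at A
read 'q': A → D
read 'q': D → F
read 'q': F → A
read 'q': A → D
read 'p': D → C
read 'p': C → C
read 'r': C → E
read 'r': E → A
read 'q': A → D
read 'p': D → C
read 'r': C → E
read 'q': E → B
read 'r': B → C
read 'q': C → E
read 'p': E → B
read 'r': B → C
read 'q': C → E
read 'p': E → B
read 'q': B → F
read 'q': F → A
read 'p': A → B
read 'r': B → C
End state C is accepting.

Yes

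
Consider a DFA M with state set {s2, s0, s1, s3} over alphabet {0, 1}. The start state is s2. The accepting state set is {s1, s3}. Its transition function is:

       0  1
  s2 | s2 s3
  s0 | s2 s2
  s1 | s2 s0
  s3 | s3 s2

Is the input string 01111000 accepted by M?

No

start at s2
read '0': s2 → s2
read '1': s2 → s3
read '1': s3 → s2
read '1': s2 → s3
read '1': s3 → s2
read '0': s2 → s2
read '0': s2 → s2
read '0': s2 → s2
End state s2 is not accepting.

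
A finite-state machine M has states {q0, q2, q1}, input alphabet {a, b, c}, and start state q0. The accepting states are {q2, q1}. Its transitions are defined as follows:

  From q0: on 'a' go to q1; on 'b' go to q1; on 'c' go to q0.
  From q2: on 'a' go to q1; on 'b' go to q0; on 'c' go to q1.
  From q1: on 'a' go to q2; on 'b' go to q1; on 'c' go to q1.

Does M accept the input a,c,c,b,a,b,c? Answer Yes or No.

No

Trace: q0 -a-> q1 -c-> q1 -c-> q1 -b-> q1 -a-> q2 -b-> q0 -c-> q0
End state q0 is not accepting.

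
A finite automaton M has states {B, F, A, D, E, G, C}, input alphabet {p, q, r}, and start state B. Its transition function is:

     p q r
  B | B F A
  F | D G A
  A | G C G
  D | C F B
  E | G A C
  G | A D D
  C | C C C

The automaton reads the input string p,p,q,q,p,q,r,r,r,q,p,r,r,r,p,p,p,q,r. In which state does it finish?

C

start at B
read 'p': B → B
read 'p': B → B
read 'q': B → F
read 'q': F → G
read 'p': G → A
read 'q': A → C
read 'r': C → C
read 'r': C → C
read 'r': C → C
read 'q': C → C
read 'p': C → C
read 'r': C → C
read 'r': C → C
read 'r': C → C
read 'p': C → C
read 'p': C → C
read 'p': C → C
read 'q': C → C
read 'r': C → C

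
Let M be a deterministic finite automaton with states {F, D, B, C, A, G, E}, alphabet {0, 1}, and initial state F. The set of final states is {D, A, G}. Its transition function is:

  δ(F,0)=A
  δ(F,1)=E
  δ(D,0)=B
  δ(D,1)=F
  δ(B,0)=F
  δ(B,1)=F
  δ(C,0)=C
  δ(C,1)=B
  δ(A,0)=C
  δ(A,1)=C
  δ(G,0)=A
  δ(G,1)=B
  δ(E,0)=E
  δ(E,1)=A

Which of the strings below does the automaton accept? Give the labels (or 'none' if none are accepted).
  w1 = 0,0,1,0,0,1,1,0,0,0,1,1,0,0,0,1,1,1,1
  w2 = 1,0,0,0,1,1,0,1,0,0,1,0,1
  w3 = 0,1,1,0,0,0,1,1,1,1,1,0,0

w1

w1: F → A → C → B → F → A → C → B → F → A → C → B → F → A → C → C → B → F → E → A  → end A, accepted
w2: F → E → E → E → E → A → C → C → B → F → A → C → C → B  → end B, rejected
w3: F → A → C → B → F → A → C → B → F → E → A → C → C → C  → end C, rejected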